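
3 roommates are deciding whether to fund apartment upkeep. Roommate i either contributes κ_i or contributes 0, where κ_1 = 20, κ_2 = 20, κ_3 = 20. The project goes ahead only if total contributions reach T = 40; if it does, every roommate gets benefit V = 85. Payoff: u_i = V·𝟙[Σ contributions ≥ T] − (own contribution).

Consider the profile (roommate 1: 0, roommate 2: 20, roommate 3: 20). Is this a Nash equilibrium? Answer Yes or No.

Yes

Total = 40 ≥ 40: provided.
Roommate 1 (pledges 0, payoff 85): pledging 20 → total 60, payoff 65. No gain.
Roommate 2 (pledges 20, payoff 65): dropping to 0 → total 20, payoff 0. No gain.
Roommate 3 (pledges 20, payoff 65): dropping to 0 → total 20, payoff 0. No gain.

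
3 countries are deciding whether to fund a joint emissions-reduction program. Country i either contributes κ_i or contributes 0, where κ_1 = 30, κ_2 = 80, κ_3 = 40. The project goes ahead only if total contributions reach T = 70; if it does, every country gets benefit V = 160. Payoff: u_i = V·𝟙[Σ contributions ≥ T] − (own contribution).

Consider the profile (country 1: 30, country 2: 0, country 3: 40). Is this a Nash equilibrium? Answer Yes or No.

Yes

Total = 70 ≥ 70: provided.
Country 1 (pledges 30, payoff 130): dropping to 0 → total 40, payoff 0. No gain.
Country 2 (pledges 0, payoff 160): pledging 80 → total 150, payoff 80. No gain.
Country 3 (pledges 40, payoff 120): dropping to 0 → total 30, payoff 0. No gain.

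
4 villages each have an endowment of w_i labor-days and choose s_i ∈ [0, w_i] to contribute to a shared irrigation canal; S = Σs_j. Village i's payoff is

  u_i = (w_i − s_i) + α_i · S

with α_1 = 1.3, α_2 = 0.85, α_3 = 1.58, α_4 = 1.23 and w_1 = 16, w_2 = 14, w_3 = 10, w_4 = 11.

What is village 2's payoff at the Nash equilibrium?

∂u_i/∂s_i = α_i − 1, so village i contributes w_i if α_i > 1, else 0.
α_i > 1 for i ∈ {1, 3, 4}; NE contributions (16, 0, 10, 11), S = 37.
u_2 = (14 − 0) + 0.85·37 = 45.45.

45.45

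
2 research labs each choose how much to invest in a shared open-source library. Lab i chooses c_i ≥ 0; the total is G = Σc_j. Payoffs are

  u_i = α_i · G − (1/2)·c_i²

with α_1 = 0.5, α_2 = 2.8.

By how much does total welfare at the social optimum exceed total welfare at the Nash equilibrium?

4.045

Lab i's FOC: ∂u_i/∂c_i = α_i − c_i = 0, so c_i* = α_i.
NE contributions = (0.5, 2.8); G = 3.3.
W^NE = (Σα)·G − ½Σα_i² = 3.3² − ½·8.09 = 6.845.
Planner sets c_i = Σα_j = 3.3 for every i, so G^SO = 2·3.3 = 6.6.
W^SO = (Σα)·G^SO − ½·2·(Σα)² = (2/2)·3.3² = 10.89.
Deadweight loss = W^SO − W^NE = 4.045.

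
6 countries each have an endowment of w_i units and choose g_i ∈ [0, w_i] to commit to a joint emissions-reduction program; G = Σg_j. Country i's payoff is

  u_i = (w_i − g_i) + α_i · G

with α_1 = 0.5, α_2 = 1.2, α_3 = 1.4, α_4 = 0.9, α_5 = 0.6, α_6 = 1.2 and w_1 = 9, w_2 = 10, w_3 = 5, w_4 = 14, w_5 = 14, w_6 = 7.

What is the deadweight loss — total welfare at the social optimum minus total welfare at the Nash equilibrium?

∂u_i/∂g_i = α_i − 1, so country i contributes w_i if α_i > 1, else 0.
α_i > 1 for i ∈ {2, 3, 6}; NE contributions (0, 10, 5, 0, 0, 7), G = 22.
W^NE = Σw_i − G^NE + (Σα_i)·G^NE = 59 + 4.8·22 = 164.6.
Planner: ∂(Σu_j)/∂g_i = Σα_j − 1 = 4.8 > 0, so everyone contributes w_i; G^SO = 59, W^SO = 59 + 4.8·59 = 342.2.
Deadweight loss = 177.6.

177.6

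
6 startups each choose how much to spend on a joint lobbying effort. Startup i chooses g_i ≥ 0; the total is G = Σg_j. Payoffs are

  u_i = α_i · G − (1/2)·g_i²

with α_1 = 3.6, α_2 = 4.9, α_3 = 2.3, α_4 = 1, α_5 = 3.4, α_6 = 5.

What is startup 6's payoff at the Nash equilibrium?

Startup i's FOC: ∂u_i/∂g_i = α_i − g_i = 0, so g_i* = α_i.
NE contributions = (3.6, 4.9, 2.3, 1, 3.4, 5); G = 20.2.
u_6 = α_6·G − ½·(g_6)² = 5·20.2 − ½·5² = 88.5.

88.5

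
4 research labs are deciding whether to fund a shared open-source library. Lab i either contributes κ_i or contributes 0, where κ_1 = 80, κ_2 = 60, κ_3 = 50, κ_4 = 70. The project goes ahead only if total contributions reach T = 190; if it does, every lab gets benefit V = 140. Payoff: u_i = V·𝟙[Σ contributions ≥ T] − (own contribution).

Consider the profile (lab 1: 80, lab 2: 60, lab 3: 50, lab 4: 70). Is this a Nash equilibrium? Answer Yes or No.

Total = 260 ≥ 190: provided.
Lab 1 (pledges 80, payoff 60): dropping to 0 → total 180, payoff 0. No gain.
Lab 2 (pledges 60, payoff 80): dropping to 0 → total 200, payoff 140. Profitable deviation.

No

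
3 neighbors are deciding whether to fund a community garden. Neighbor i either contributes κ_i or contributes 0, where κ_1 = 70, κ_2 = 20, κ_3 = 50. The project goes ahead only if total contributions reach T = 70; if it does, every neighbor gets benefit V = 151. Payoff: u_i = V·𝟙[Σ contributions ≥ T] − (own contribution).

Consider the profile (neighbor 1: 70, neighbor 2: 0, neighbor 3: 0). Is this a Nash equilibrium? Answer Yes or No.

Total = 70 ≥ 70: provided.
Neighbor 1 (pledges 70, payoff 81): dropping to 0 → total 0, payoff 0. No gain.
Neighbor 2 (pledges 0, payoff 151): pledging 20 → total 90, payoff 131. No gain.
Neighbor 3 (pledges 0, payoff 151): pledging 50 → total 120, payoff 101. No gain.

Yes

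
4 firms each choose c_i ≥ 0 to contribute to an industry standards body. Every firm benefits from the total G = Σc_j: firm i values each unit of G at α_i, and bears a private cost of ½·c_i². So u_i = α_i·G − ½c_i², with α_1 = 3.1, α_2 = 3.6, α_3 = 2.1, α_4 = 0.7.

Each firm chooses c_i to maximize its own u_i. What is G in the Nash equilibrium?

9.5

Firm i's FOC: ∂u_i/∂c_i = α_i − c_i = 0, so c_i* = α_i.
NE contributions = (3.1, 3.6, 2.1, 0.7); G = 9.5.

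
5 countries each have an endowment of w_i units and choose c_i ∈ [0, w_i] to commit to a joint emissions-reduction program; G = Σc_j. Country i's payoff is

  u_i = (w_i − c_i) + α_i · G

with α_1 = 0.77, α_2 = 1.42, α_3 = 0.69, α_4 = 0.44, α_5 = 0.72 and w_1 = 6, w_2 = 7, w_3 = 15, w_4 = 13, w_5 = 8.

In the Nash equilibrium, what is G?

∂u_i/∂c_i = α_i − 1, so country i contributes w_i if α_i > 1, else 0.
α_i > 1 for i ∈ {2}; NE contributions (0, 7, 0, 0, 0), G = 7.

7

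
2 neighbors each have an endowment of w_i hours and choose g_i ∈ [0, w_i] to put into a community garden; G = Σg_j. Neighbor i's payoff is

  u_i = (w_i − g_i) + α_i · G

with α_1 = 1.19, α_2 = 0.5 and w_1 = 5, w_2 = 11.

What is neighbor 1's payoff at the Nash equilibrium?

∂u_i/∂g_i = α_i − 1, so neighbor i contributes w_i if α_i > 1, else 0.
α_i > 1 for i ∈ {1}; NE contributions (5, 0), G = 5.
u_1 = (5 − 5) + 1.19·5 = 5.95.

5.95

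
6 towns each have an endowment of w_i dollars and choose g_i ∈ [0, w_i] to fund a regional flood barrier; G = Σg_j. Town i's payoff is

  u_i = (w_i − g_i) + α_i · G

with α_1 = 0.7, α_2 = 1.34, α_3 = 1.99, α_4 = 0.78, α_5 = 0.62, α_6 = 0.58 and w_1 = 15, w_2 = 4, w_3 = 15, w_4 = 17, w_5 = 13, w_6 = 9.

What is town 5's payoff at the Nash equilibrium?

24.78

∂u_i/∂g_i = α_i − 1, so town i contributes w_i if α_i > 1, else 0.
α_i > 1 for i ∈ {2, 3}; NE contributions (0, 4, 15, 0, 0, 0), G = 19.
u_5 = (13 − 0) + 0.62·19 = 24.78.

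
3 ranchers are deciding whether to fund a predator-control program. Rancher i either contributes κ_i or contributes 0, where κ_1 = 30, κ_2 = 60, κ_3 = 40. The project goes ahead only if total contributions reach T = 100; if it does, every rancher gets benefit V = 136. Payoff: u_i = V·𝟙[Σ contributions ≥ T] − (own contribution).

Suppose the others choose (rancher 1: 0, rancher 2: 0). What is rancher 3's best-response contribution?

Others' total = 0. Even contributing 40 gives 40 < 100: no benefit either way.
Best response: 0.

0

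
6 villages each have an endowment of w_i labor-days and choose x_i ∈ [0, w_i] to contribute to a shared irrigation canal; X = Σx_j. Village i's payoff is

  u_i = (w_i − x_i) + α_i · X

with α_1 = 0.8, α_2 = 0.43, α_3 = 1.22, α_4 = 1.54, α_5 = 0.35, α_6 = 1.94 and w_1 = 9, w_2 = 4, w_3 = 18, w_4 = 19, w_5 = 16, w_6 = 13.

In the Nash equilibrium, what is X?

50

∂u_i/∂x_i = α_i − 1, so village i contributes w_i if α_i > 1, else 0.
α_i > 1 for i ∈ {3, 4, 6}; NE contributions (0, 0, 18, 19, 0, 13), X = 50.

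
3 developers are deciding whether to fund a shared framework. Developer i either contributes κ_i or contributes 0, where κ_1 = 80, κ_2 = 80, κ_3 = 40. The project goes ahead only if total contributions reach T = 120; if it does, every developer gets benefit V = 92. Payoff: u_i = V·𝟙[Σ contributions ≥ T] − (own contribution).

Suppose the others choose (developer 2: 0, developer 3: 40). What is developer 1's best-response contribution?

80

Others' total = 40. Contributing 80 brings total to 120 ≥ 120: gain V − κ_1 = 12.
Best response: 80.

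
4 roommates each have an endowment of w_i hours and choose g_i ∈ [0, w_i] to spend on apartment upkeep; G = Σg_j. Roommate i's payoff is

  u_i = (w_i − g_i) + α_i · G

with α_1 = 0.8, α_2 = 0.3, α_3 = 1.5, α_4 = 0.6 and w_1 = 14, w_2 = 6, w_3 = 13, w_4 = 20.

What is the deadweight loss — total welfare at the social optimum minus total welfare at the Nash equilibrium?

∂u_i/∂g_i = α_i − 1, so roommate i contributes w_i if α_i > 1, else 0.
α_i > 1 for i ∈ {3}; NE contributions (0, 0, 13, 0), G = 13.
W^NE = Σw_i − G^NE + (Σα_i)·G^NE = 53 + 2.2·13 = 81.6.
Planner: ∂(Σu_j)/∂g_i = Σα_j − 1 = 2.2 > 0, so everyone contributes w_i; G^SO = 53, W^SO = 53 + 2.2·53 = 169.6.
Deadweight loss = 88.

88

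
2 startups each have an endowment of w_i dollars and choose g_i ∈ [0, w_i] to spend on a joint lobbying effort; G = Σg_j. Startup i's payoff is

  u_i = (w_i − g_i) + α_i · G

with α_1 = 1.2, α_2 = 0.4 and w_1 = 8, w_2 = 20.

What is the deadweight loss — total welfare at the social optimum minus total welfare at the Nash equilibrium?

∂u_i/∂g_i = α_i − 1, so startup i contributes w_i if α_i > 1, else 0.
α_i > 1 for i ∈ {1}; NE contributions (8, 0), G = 8.
W^NE = Σw_i − G^NE + (Σα_i)·G^NE = 28 + 0.6·8 = 32.8.
Planner: ∂(Σu_j)/∂g_i = Σα_j − 1 = 0.6 > 0, so everyone contributes w_i; G^SO = 28, W^SO = 28 + 0.6·28 = 44.8.
Deadweight loss = 12.

12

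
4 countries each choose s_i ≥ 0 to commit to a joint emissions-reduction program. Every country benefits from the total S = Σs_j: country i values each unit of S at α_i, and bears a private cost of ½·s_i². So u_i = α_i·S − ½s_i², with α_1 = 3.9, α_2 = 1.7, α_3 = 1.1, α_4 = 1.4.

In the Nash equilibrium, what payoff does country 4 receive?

10.36

Country i's FOC: ∂u_i/∂s_i = α_i − s_i = 0, so s_i* = α_i.
NE contributions = (3.9, 1.7, 1.1, 1.4); S = 8.1.
u_4 = α_4·S − ½·(s_4)² = 1.4·8.1 − ½·1.4² = 10.36.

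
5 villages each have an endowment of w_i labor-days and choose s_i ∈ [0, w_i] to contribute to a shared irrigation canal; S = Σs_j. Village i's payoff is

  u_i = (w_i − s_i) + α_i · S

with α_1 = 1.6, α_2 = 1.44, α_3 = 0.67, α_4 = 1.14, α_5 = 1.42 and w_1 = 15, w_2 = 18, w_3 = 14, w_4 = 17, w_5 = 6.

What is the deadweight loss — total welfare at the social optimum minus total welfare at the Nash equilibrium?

∂u_i/∂s_i = α_i − 1, so village i contributes w_i if α_i > 1, else 0.
α_i > 1 for i ∈ {1, 2, 4, 5}; NE contributions (15, 18, 0, 17, 6), S = 56.
W^NE = Σw_i − S^NE + (Σα_i)·S^NE = 70 + 5.27·56 = 365.12.
Planner: ∂(Σu_j)/∂s_i = Σα_j − 1 = 5.27 > 0, so everyone contributes w_i; S^SO = 70, W^SO = 70 + 5.27·70 = 438.9.
Deadweight loss = 73.78.

73.78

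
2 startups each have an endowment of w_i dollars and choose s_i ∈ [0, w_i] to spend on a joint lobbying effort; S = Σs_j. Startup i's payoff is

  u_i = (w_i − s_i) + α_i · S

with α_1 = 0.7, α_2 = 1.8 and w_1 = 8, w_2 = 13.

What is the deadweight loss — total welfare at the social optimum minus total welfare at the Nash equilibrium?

∂u_i/∂s_i = α_i − 1, so startup i contributes w_i if α_i > 1, else 0.
α_i > 1 for i ∈ {2}; NE contributions (0, 13), S = 13.
W^NE = Σw_i − S^NE + (Σα_i)·S^NE = 21 + 1.5·13 = 40.5.
Planner: ∂(Σu_j)/∂s_i = Σα_j − 1 = 1.5 > 0, so everyone contributes w_i; S^SO = 21, W^SO = 21 + 1.5·21 = 52.5.
Deadweight loss = 12.

12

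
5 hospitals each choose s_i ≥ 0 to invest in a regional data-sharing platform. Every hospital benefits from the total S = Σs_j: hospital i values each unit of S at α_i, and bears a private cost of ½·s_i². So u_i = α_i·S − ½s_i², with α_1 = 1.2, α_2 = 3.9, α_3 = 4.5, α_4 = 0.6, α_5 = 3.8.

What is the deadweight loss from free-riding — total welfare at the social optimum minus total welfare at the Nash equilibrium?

319.85

Hospital i's FOC: ∂u_i/∂s_i = α_i − s_i = 0, so s_i* = α_i.
NE contributions = (1.2, 3.9, 4.5, 0.6, 3.8); S = 14.
W^NE = (Σα)·S − ½Σα_i² = 14² − ½·51.7 = 170.15.
Planner sets s_i = Σα_j = 14 for every i, so S^SO = 5·14 = 70.
W^SO = (Σα)·S^SO − ½·5·(Σα)² = (5/2)·14² = 490.
Deadweight loss = W^SO − W^NE = 319.85.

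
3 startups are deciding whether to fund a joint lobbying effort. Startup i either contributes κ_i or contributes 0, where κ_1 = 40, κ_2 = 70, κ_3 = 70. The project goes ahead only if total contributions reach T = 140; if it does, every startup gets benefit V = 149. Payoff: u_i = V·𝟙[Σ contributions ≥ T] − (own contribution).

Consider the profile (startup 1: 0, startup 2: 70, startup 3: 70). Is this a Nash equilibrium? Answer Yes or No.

Total = 140 ≥ 140: provided.
Startup 1 (pledges 0, payoff 149): pledging 40 → total 180, payoff 109. No gain.
Startup 2 (pledges 70, payoff 79): dropping to 0 → total 70, payoff 0. No gain.
Startup 3 (pledges 70, payoff 79): dropping to 0 → total 70, payoff 0. No gain.

Yes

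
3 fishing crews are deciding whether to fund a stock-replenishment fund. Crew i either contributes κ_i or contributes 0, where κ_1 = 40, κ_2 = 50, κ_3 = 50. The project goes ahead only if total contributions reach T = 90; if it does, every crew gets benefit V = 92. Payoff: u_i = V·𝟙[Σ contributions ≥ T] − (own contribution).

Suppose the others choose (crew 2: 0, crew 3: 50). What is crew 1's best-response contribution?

40

Others' total = 50. Contributing 40 brings total to 90 ≥ 90: gain V − κ_1 = 52.
Best response: 40.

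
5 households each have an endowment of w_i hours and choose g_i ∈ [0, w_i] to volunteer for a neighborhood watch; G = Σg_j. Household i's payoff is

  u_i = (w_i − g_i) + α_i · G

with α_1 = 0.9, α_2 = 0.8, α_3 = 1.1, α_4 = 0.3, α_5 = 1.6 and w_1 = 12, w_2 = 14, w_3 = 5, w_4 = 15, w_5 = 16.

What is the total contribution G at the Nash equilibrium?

∂u_i/∂g_i = α_i − 1, so household i contributes w_i if α_i > 1, else 0.
α_i > 1 for i ∈ {3, 5}; NE contributions (0, 0, 5, 0, 16), G = 21.

21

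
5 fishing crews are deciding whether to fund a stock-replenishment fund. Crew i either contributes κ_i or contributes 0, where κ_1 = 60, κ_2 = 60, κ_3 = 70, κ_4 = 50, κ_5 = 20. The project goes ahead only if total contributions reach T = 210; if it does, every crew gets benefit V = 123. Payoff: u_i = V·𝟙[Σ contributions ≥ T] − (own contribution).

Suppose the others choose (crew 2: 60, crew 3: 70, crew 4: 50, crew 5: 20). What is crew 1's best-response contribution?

Others' total = 200. Contributing 60 brings total to 260 ≥ 210: gain V − κ_1 = 63.
Best response: 60.

60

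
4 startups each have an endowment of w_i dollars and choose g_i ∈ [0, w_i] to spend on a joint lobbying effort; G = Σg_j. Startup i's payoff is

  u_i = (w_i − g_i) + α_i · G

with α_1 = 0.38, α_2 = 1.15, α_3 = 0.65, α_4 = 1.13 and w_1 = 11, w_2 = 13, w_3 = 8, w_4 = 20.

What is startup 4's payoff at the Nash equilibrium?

∂u_i/∂g_i = α_i − 1, so startup i contributes w_i if α_i > 1, else 0.
α_i > 1 for i ∈ {2, 4}; NE contributions (0, 13, 0, 20), G = 33.
u_4 = (20 − 20) + 1.13·33 = 37.29.

37.29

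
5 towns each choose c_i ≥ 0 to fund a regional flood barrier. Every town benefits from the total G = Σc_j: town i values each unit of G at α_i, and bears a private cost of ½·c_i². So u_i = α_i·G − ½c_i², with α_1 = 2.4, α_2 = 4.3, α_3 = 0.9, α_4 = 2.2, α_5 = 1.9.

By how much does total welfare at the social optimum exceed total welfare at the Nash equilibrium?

222.09

Town i's FOC: ∂u_i/∂c_i = α_i − c_i = 0, so c_i* = α_i.
NE contributions = (2.4, 4.3, 0.9, 2.2, 1.9); G = 11.7.
W^NE = (Σα)·G − ½Σα_i² = 11.7² − ½·33.51 = 120.135.
Planner sets c_i = Σα_j = 11.7 for every i, so G^SO = 5·11.7 = 58.5.
W^SO = (Σα)·G^SO − ½·5·(Σα)² = (5/2)·11.7² = 342.225.
Deadweight loss = W^SO − W^NE = 222.09.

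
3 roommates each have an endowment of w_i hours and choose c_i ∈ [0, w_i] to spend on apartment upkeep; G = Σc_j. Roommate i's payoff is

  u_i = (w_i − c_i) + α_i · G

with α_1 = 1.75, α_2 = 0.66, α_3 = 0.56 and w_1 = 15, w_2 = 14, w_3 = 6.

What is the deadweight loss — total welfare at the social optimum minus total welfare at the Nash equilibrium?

39.4

∂u_i/∂c_i = α_i − 1, so roommate i contributes w_i if α_i > 1, else 0.
α_i > 1 for i ∈ {1}; NE contributions (15, 0, 0), G = 15.
W^NE = Σw_i − G^NE + (Σα_i)·G^NE = 35 + 1.97·15 = 64.55.
Planner: ∂(Σu_j)/∂c_i = Σα_j − 1 = 1.97 > 0, so everyone contributes w_i; G^SO = 35, W^SO = 35 + 1.97·35 = 103.95.
Deadweight loss = 39.4.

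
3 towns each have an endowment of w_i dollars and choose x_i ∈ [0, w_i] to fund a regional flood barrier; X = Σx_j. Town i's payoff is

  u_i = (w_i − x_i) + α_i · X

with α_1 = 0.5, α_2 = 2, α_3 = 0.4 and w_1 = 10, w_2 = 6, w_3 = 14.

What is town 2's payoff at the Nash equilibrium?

∂u_i/∂x_i = α_i − 1, so town i contributes w_i if α_i > 1, else 0.
α_i > 1 for i ∈ {2}; NE contributions (0, 6, 0), X = 6.
u_2 = (6 − 6) + 2·6 = 12.

12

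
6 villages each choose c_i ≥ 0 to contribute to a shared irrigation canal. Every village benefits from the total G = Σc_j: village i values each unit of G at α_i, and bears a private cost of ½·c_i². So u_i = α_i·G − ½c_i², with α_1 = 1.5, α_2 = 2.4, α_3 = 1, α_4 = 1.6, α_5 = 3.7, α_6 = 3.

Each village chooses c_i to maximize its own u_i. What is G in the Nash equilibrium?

Village i's FOC: ∂u_i/∂c_i = α_i − c_i = 0, so c_i* = α_i.
NE contributions = (1.5, 2.4, 1, 1.6, 3.7, 3); G = 13.2.

13.2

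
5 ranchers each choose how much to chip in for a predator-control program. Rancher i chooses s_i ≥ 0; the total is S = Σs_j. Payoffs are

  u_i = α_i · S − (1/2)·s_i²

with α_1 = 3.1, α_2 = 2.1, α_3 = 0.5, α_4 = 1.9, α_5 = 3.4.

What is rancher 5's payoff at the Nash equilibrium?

31.62

Rancher i's FOC: ∂u_i/∂s_i = α_i − s_i = 0, so s_i* = α_i.
NE contributions = (3.1, 2.1, 0.5, 1.9, 3.4); S = 11.
u_5 = α_5·S − ½·(s_5)² = 3.4·11 − ½·3.4² = 31.62.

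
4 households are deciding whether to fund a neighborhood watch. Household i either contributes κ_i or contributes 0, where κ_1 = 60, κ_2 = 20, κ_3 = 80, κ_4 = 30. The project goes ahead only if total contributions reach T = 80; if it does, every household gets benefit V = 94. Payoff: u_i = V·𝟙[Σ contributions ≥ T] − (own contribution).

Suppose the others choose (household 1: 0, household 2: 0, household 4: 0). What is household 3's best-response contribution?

80

Others' total = 0. Contributing 80 brings total to 80 ≥ 80: gain V − κ_3 = 14.
Best response: 80.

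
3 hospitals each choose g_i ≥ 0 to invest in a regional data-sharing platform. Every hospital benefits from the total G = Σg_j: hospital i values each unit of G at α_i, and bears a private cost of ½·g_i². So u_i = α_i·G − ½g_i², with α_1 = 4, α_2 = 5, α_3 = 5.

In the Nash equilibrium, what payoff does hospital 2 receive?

57.5

Hospital i's FOC: ∂u_i/∂g_i = α_i − g_i = 0, so g_i* = α_i.
NE contributions = (4, 5, 5); G = 14.
u_2 = α_2·G − ½·(g_2)² = 5·14 − ½·5² = 57.5.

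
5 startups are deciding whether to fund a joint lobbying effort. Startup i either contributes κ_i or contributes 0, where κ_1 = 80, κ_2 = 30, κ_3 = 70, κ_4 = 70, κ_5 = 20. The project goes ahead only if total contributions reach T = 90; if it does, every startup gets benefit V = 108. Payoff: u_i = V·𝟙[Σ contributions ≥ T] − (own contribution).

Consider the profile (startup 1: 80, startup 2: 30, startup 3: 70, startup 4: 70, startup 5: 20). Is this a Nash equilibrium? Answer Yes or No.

Total = 270 ≥ 90: provided.
Startup 1 (pledges 80, payoff 28): dropping to 0 → total 190, payoff 108. Profitable deviation.

No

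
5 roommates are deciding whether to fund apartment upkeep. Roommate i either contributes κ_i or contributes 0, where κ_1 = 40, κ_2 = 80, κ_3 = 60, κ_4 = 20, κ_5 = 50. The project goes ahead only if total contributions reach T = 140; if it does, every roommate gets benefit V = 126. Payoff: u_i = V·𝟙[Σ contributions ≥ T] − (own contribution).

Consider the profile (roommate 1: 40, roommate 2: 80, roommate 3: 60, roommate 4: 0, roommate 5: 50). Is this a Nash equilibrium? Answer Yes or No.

No

Total = 230 ≥ 140: provided.
Roommate 1 (pledges 40, payoff 86): dropping to 0 → total 190, payoff 126. Profitable deviation.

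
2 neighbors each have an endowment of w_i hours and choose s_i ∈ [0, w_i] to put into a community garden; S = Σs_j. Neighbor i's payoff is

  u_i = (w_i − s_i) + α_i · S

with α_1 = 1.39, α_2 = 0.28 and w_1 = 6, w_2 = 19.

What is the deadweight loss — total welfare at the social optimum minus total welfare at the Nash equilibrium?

∂u_i/∂s_i = α_i − 1, so neighbor i contributes w_i if α_i > 1, else 0.
α_i > 1 for i ∈ {1}; NE contributions (6, 0), S = 6.
W^NE = Σw_i − S^NE + (Σα_i)·S^NE = 25 + 0.67·6 = 29.02.
Planner: ∂(Σu_j)/∂s_i = Σα_j − 1 = 0.67 > 0, so everyone contributes w_i; S^SO = 25, W^SO = 25 + 0.67·25 = 41.75.
Deadweight loss = 12.73.

12.73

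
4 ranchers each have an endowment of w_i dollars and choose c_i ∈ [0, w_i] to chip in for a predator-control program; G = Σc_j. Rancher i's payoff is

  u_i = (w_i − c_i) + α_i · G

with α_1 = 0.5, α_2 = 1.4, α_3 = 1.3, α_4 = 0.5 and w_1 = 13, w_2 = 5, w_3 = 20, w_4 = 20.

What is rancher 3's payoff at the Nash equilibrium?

32.5

∂u_i/∂c_i = α_i − 1, so rancher i contributes w_i if α_i > 1, else 0.
α_i > 1 for i ∈ {2, 3}; NE contributions (0, 5, 20, 0), G = 25.
u_3 = (20 − 20) + 1.3·25 = 32.5.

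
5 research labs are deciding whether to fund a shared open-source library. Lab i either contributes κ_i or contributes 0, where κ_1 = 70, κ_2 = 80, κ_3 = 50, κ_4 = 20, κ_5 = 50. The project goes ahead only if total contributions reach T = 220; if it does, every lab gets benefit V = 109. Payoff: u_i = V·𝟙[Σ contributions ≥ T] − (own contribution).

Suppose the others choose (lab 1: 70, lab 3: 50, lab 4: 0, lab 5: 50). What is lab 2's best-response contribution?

Others' total = 170. Contributing 80 brings total to 250 ≥ 220: gain V − κ_2 = 29.
Best response: 80.

80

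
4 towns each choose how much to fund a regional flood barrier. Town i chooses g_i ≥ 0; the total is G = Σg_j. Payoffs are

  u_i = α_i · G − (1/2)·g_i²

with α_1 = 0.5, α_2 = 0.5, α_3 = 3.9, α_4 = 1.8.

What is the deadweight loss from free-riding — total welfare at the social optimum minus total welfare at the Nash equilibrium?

54.365

Town i's FOC: ∂u_i/∂g_i = α_i − g_i = 0, so g_i* = α_i.
NE contributions = (0.5, 0.5, 3.9, 1.8); G = 6.7.
W^NE = (Σα)·G − ½Σα_i² = 6.7² − ½·18.95 = 35.415.
Planner sets g_i = Σα_j = 6.7 for every i, so G^SO = 4·6.7 = 26.8.
W^SO = (Σα)·G^SO − ½·4·(Σα)² = (4/2)·6.7² = 89.78.
Deadweight loss = W^SO − W^NE = 54.365.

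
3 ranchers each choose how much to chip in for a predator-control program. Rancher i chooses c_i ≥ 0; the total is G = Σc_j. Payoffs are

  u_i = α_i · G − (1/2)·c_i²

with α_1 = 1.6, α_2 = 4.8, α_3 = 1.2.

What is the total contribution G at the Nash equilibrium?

7.6

Rancher i's FOC: ∂u_i/∂c_i = α_i − c_i = 0, so c_i* = α_i.
NE contributions = (1.6, 4.8, 1.2); G = 7.6.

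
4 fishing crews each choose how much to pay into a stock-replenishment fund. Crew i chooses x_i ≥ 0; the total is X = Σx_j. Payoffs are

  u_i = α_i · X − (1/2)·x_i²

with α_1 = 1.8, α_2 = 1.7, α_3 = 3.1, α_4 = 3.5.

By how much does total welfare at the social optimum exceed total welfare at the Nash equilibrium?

116.005

Crew i's FOC: ∂u_i/∂x_i = α_i − x_i = 0, so x_i* = α_i.
NE contributions = (1.8, 1.7, 3.1, 3.5); X = 10.1.
W^NE = (Σα)·X − ½Σα_i² = 10.1² − ½·27.99 = 88.015.
Planner sets x_i = Σα_j = 10.1 for every i, so X^SO = 4·10.1 = 40.4.
W^SO = (Σα)·X^SO − ½·4·(Σα)² = (4/2)·10.1² = 204.02.
Deadweight loss = W^SO − W^NE = 116.005.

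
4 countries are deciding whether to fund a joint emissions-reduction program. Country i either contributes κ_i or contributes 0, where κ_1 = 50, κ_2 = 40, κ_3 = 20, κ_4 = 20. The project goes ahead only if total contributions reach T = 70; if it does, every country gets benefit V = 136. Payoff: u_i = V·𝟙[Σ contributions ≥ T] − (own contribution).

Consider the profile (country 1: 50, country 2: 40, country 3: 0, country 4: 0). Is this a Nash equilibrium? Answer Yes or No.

Yes

Total = 90 ≥ 70: provided.
Country 1 (pledges 50, payoff 86): dropping to 0 → total 40, payoff 0. No gain.
Country 2 (pledges 40, payoff 96): dropping to 0 → total 50, payoff 0. No gain.
Country 3 (pledges 0, payoff 136): pledging 20 → total 110, payoff 116. No gain.
Country 4 (pledges 0, payoff 136): pledging 20 → total 110, payoff 116. No gain.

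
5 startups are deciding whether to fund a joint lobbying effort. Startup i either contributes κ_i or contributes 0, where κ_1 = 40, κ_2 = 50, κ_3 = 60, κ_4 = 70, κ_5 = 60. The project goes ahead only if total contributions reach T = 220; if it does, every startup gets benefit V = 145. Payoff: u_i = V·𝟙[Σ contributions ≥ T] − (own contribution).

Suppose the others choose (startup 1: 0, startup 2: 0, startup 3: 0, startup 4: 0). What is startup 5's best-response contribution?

Others' total = 0. Even contributing 60 gives 60 < 220: no benefit either way.
Best response: 0.

0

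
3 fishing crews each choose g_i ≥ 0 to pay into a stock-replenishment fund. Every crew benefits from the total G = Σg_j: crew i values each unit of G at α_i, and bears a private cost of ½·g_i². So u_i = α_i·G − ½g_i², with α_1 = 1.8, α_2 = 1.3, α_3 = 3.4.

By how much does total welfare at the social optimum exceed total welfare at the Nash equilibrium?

Crew i's FOC: ∂u_i/∂g_i = α_i − g_i = 0, so g_i* = α_i.
NE contributions = (1.8, 1.3, 3.4); G = 6.5.
W^NE = (Σα)·G − ½Σα_i² = 6.5² − ½·16.49 = 34.005.
Planner sets g_i = Σα_j = 6.5 for every i, so G^SO = 3·6.5 = 19.5.
W^SO = (Σα)·G^SO − ½·3·(Σα)² = (3/2)·6.5² = 63.375.
Deadweight loss = W^SO − W^NE = 29.37.

29.37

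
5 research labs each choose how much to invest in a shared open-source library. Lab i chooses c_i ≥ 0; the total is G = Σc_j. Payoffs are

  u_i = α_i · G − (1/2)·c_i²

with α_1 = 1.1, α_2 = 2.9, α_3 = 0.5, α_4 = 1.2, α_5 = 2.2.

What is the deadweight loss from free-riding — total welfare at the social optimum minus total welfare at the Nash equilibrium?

Lab i's FOC: ∂u_i/∂c_i = α_i − c_i = 0, so c_i* = α_i.
NE contributions = (1.1, 2.9, 0.5, 1.2, 2.2); G = 7.9.
W^NE = (Σα)·G − ½Σα_i² = 7.9² − ½·16.15 = 54.335.
Planner sets c_i = Σα_j = 7.9 for every i, so G^SO = 5·7.9 = 39.5.
W^SO = (Σα)·G^SO − ½·5·(Σα)² = (5/2)·7.9² = 156.025.
Deadweight loss = W^SO − W^NE = 101.69.

101.69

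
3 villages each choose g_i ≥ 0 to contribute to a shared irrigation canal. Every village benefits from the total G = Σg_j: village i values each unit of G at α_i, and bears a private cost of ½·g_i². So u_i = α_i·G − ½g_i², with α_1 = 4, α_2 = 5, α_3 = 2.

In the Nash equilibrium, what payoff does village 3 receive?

20

Village i's FOC: ∂u_i/∂g_i = α_i − g_i = 0, so g_i* = α_i.
NE contributions = (4, 5, 2); G = 11.
u_3 = α_3·G − ½·(g_3)² = 2·11 − ½·2² = 20.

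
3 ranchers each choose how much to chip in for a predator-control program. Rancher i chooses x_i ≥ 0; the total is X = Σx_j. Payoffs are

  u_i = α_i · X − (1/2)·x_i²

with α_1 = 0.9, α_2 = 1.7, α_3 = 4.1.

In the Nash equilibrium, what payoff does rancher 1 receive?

5.625

Rancher i's FOC: ∂u_i/∂x_i = α_i − x_i = 0, so x_i* = α_i.
NE contributions = (0.9, 1.7, 4.1); X = 6.7.
u_1 = α_1·X − ½·(x_1)² = 0.9·6.7 − ½·0.9² = 5.625.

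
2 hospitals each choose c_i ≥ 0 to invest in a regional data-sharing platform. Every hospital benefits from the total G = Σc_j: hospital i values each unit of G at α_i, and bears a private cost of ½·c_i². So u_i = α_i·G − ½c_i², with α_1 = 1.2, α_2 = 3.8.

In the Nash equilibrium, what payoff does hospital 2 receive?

Hospital i's FOC: ∂u_i/∂c_i = α_i − c_i = 0, so c_i* = α_i.
NE contributions = (1.2, 3.8); G = 5.
u_2 = α_2·G − ½·(c_2)² = 3.8·5 − ½·3.8² = 11.78.

11.78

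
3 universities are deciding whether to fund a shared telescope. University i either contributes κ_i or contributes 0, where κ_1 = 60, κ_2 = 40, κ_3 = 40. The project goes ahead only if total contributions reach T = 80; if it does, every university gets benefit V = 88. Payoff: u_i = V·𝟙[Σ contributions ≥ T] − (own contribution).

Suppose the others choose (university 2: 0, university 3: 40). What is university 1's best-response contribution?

60

Others' total = 40. Contributing 60 brings total to 100 ≥ 80: gain V − κ_1 = 28.
Best response: 60.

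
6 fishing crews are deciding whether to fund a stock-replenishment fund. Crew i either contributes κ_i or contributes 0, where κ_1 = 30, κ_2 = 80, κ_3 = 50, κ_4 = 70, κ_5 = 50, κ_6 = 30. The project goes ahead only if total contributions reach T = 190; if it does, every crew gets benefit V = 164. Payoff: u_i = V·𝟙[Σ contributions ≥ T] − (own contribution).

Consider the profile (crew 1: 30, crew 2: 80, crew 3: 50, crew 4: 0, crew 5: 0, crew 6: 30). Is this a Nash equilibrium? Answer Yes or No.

Total = 190 ≥ 190: provided.
Crew 1 (pledges 30, payoff 134): dropping to 0 → total 160, payoff 0. No gain.
Crew 2 (pledges 80, payoff 84): dropping to 0 → total 110, payoff 0. No gain.
Crew 3 (pledges 50, payoff 114): dropping to 0 → total 140, payoff 0. No gain.
Crew 4 (pledges 0, payoff 164): pledging 70 → total 260, payoff 94. No gain.
Crew 5 (pledges 0, payoff 164): pledging 50 → total 240, payoff 114. No gain.
Crew 6 (pledges 30, payoff 134): dropping to 0 → total 160, payoff 0. No gain.

Yes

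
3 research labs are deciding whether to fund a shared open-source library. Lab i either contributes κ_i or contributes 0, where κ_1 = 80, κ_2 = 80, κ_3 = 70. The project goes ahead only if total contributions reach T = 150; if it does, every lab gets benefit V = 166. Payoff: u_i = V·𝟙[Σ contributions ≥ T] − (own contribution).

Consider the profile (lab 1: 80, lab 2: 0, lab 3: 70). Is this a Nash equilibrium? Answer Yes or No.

Yes

Total = 150 ≥ 150: provided.
Lab 1 (pledges 80, payoff 86): dropping to 0 → total 70, payoff 0. No gain.
Lab 2 (pledges 0, payoff 166): pledging 80 → total 230, payoff 86. No gain.
Lab 3 (pledges 70, payoff 96): dropping to 0 → total 80, payoff 0. No gain.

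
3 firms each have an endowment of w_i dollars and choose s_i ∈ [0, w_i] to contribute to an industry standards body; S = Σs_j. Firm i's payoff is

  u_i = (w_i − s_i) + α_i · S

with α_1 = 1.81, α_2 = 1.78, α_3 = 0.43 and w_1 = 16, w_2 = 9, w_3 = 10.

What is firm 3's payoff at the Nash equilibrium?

∂u_i/∂s_i = α_i − 1, so firm i contributes w_i if α_i > 1, else 0.
α_i > 1 for i ∈ {1, 2}; NE contributions (16, 9, 0), S = 25.
u_3 = (10 − 0) + 0.43·25 = 20.75.

20.75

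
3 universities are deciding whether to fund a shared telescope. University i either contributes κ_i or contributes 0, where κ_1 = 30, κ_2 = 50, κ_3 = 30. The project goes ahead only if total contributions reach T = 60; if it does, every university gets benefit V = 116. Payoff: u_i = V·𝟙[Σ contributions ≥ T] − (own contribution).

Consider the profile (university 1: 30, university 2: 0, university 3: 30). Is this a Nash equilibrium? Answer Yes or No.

Total = 60 ≥ 60: provided.
University 1 (pledges 30, payoff 86): dropping to 0 → total 30, payoff 0. No gain.
University 2 (pledges 0, payoff 116): pledging 50 → total 110, payoff 66. No gain.
University 3 (pledges 30, payoff 86): dropping to 0 → total 30, payoff 0. No gain.

Yes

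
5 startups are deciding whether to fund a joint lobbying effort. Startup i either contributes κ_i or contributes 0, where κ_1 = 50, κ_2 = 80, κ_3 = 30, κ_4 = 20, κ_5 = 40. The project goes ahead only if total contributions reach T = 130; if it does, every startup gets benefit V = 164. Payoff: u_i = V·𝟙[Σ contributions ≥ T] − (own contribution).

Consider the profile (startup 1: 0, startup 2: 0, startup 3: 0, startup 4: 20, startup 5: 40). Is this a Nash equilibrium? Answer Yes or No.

No

Total = 60 < 130: not provided.
Startup 1 (pledges 0, payoff 0): pledging 50 → total 110, payoff -50. No gain.
Startup 2 (pledges 0, payoff 0): pledging 80 → total 140, payoff 84. Profitable deviation.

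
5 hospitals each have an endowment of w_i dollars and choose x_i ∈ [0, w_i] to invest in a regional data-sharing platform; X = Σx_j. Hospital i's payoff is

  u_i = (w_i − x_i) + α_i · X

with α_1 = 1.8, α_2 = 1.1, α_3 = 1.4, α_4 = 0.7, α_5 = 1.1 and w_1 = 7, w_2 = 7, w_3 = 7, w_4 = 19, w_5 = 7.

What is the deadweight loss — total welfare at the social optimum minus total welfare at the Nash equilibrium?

∂u_i/∂x_i = α_i − 1, so hospital i contributes w_i if α_i > 1, else 0.
α_i > 1 for i ∈ {1, 2, 3, 5}; NE contributions (7, 7, 7, 0, 7), X = 28.
W^NE = Σw_i − X^NE + (Σα_i)·X^NE = 47 + 5.1·28 = 189.8.
Planner: ∂(Σu_j)/∂x_i = Σα_j − 1 = 5.1 > 0, so everyone contributes w_i; X^SO = 47, W^SO = 47 + 5.1·47 = 286.7.
Deadweight loss = 96.9.

96.9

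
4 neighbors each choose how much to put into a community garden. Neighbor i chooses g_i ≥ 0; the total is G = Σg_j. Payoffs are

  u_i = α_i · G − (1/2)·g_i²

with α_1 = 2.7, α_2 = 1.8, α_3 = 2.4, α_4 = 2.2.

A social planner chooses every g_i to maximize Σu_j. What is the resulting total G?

Planner FOC: ∂(Σu_j)/∂g_i = (Σα_j) − g_i = 0, so g_i^SO = Σα_j = 9.1 for every i; G^SO = 36.4.

36.4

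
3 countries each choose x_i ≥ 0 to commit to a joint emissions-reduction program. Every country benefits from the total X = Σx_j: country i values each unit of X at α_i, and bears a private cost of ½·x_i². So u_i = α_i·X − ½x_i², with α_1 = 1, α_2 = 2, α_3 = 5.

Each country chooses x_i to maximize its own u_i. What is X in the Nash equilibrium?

Country i's FOC: ∂u_i/∂x_i = α_i − x_i = 0, so x_i* = α_i.
NE contributions = (1, 2, 5); X = 8.

8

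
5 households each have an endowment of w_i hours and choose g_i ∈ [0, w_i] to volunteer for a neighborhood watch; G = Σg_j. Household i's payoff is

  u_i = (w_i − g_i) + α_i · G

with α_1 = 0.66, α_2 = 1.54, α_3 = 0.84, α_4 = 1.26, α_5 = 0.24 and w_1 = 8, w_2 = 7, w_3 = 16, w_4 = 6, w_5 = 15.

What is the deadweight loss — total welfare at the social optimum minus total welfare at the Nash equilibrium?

∂u_i/∂g_i = α_i − 1, so household i contributes w_i if α_i > 1, else 0.
α_i > 1 for i ∈ {2, 4}; NE contributions (0, 7, 0, 6, 0), G = 13.
W^NE = Σw_i − G^NE + (Σα_i)·G^NE = 52 + 3.54·13 = 98.02.
Planner: ∂(Σu_j)/∂g_i = Σα_j − 1 = 3.54 > 0, so everyone contributes w_i; G^SO = 52, W^SO = 52 + 3.54·52 = 236.08.
Deadweight loss = 138.06.

138.06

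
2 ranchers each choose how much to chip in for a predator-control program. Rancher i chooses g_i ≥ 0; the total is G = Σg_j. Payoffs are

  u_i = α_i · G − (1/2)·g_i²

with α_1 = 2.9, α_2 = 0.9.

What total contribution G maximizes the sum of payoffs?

7.6

Planner FOC: ∂(Σu_j)/∂g_i = (Σα_j) − g_i = 0, so g_i^SO = Σα_j = 3.8 for every i; G^SO = 7.6.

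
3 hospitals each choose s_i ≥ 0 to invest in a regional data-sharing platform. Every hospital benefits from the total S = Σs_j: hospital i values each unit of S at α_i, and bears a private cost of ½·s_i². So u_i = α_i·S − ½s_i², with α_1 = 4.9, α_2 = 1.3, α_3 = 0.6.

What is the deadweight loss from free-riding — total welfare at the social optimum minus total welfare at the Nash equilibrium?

36.15

Hospital i's FOC: ∂u_i/∂s_i = α_i − s_i = 0, so s_i* = α_i.
NE contributions = (4.9, 1.3, 0.6); S = 6.8.
W^NE = (Σα)·S − ½Σα_i² = 6.8² − ½·26.06 = 33.21.
Planner sets s_i = Σα_j = 6.8 for every i, so S^SO = 3·6.8 = 20.4.
W^SO = (Σα)·S^SO − ½·3·(Σα)² = (3/2)·6.8² = 69.36.
Deadweight loss = W^SO − W^NE = 36.15.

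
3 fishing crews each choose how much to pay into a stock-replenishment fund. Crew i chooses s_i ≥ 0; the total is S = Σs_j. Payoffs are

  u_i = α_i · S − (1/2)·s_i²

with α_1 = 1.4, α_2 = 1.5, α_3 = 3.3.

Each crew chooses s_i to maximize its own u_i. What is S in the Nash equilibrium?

6.2

Crew i's FOC: ∂u_i/∂s_i = α_i − s_i = 0, so s_i* = α_i.
NE contributions = (1.4, 1.5, 3.3); S = 6.2.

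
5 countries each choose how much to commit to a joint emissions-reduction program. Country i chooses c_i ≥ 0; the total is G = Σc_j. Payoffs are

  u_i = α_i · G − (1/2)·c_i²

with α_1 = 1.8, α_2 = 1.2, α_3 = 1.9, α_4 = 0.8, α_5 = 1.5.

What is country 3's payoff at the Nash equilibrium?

11.875

Country i's FOC: ∂u_i/∂c_i = α_i − c_i = 0, so c_i* = α_i.
NE contributions = (1.8, 1.2, 1.9, 0.8, 1.5); G = 7.2.
u_3 = α_3·G − ½·(c_3)² = 1.9·7.2 − ½·1.9² = 11.875.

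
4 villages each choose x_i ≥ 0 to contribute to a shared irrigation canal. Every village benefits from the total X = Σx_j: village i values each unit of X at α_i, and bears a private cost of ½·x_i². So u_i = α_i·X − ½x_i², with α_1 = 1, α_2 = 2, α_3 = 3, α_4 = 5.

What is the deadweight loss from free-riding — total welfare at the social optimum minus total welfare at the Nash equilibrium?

Village i's FOC: ∂u_i/∂x_i = α_i − x_i = 0, so x_i* = α_i.
NE contributions = (1, 2, 3, 5); X = 11.
W^NE = (Σα)·X − ½Σα_i² = 11² − ½·39 = 101.5.
Planner sets x_i = Σα_j = 11 for every i, so X^SO = 4·11 = 44.
W^SO = (Σα)·X^SO − ½·4·(Σα)² = (4/2)·11² = 242.
Deadweight loss = W^SO − W^NE = 140.5.

140.5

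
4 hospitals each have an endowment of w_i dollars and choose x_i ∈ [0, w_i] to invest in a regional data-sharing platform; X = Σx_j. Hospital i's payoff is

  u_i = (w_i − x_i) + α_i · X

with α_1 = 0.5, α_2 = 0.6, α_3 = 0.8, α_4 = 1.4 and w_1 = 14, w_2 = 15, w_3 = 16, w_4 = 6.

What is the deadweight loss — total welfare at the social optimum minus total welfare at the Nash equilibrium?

103.5

∂u_i/∂x_i = α_i − 1, so hospital i contributes w_i if α_i > 1, else 0.
α_i > 1 for i ∈ {4}; NE contributions (0, 0, 0, 6), X = 6.
W^NE = Σw_i − X^NE + (Σα_i)·X^NE = 51 + 2.3·6 = 64.8.
Planner: ∂(Σu_j)/∂x_i = Σα_j − 1 = 2.3 > 0, so everyone contributes w_i; X^SO = 51, W^SO = 51 + 2.3·51 = 168.3.
Deadweight loss = 103.5.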